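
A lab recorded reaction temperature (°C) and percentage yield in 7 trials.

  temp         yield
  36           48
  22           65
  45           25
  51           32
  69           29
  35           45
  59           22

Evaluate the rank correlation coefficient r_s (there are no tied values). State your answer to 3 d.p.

-0.786

Rank temp: 3, 1, 4, 5, 7, 2, 6
Rank yield: 6, 7, 2, 4, 3, 5, 1
d = rank(temp) − rank(yield): -3, -6, 2, 1, 4, -3, 5; Σd² = 100
ρ = 1 − 6Σd² / [n(n²−1)] = 1 − 6×100 / (7×48) = 1 − 600/336 ≈ -0.786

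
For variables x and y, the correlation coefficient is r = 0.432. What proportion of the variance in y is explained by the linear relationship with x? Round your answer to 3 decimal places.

0.187

r² = (0.432)² = 0.187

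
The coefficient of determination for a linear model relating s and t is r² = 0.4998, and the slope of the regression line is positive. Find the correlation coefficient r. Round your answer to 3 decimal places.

|r| = √0.4998 = 0.707
The association is positive, so r = 0.707.

0.707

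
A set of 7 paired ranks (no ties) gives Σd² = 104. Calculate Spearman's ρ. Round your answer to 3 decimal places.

-0.857

ρ = 1 − 6Σd² / [n(n²−1)] = 1 − 6×104 / (7×48)
  = 1 − 624/336 = 1 − 1.8571 ≈ -0.857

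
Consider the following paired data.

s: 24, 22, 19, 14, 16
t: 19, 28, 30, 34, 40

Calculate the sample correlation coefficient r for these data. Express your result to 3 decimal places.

n = 5, Σs = 95, Σt = 151, Σs² = 1873, Σt² = 4801, Σst = 2758
nΣst − ΣsΣt = 13790 − 14345 = -555
nΣs² − (Σs)² = 9365 − 9025 = 340; nΣt² − (Σt)² = 24005 − 22801 = 1204
r = -555 / √(340 × 1204) = -555 / 639.8125 ≈ -0.867

-0.867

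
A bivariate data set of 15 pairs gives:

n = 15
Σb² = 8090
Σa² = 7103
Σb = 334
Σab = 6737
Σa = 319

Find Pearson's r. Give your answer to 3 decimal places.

-0.802

r = (nΣab − ΣaΣb) / √[(nΣa² − (Σa)²)(nΣb² − (Σb)²)]
Numerator: 15×6737 − 319×334 = -5491
Denominator: √[(106545 − 101761)(121350 − 111556)] = √[4784 × 9794] = 6845.0344
r = -5491 / 6845.0344 ≈ -0.802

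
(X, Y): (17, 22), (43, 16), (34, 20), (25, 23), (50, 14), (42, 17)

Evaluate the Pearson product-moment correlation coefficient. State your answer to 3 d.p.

-0.945

n = 6, ΣX = 211, ΣY = 112, ΣX² = 8183, ΣY² = 2154, ΣXY = 3731
nΣXY − ΣXΣY = 22386 − 23632 = -1246
nΣX² − (ΣX)² = 49098 − 44521 = 4577; nΣY² − (ΣY)² = 12924 − 12544 = 380
r = -1246 / √(4577 × 380) = -1246 / 1318.8101 ≈ -0.945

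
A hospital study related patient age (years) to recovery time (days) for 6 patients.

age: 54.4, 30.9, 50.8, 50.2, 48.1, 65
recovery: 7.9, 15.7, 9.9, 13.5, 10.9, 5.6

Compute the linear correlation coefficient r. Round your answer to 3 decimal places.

n = 6, Σx = 299.4, Σy = 63.5, Σx² = 15553.46, Σy² = 739.33, Σxy = 2983.8
nΣxy − ΣxΣy = 17902.8 − 19011.9 = -1109.1
nΣx² − (Σx)² = 93320.76 − 89640.36 = 3680.4; nΣy² − (Σy)² = 4435.98 − 4032.25 = 403.73
r = -1109.1 / √(3680.4 × 403.73) = -1109.1 / 1218.9700 ≈ -0.910

-0.910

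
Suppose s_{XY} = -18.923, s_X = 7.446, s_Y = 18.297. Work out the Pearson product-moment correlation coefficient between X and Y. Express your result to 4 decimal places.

-0.1389

r = Cov(X,Y) / (s_X · s_Y) = -18.923 / (7.446 × 18.297)
  = -18.923 / 136.2395 ≈ -0.1389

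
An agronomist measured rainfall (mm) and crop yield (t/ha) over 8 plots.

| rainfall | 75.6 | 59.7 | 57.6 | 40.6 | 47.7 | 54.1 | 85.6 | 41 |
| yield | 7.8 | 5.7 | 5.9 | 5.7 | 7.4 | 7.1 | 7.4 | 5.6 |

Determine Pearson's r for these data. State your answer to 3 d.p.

0.618

n = 8, Σx = 461.9, Σy = 52.6, Σx² = 28456.03, Σy² = 351.92, Σxy = 3101.36
nΣxy − ΣxΣy = 24810.88 − 24295.94 = 514.94
nΣx² − (Σx)² = 227648.24 − 213351.61 = 14296.63; nΣy² − (Σy)² = 2815.36 − 2766.76 = 48.6
r = 514.94 / √(14296.63 × 48.6) = 514.94 / 833.5564 ≈ 0.618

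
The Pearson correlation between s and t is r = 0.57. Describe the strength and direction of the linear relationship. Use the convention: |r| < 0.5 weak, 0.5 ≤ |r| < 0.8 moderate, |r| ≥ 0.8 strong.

r = 0.57 > 0 so the relationship is positive.
|r| = 0.57, which falls in the moderate range.

moderate positive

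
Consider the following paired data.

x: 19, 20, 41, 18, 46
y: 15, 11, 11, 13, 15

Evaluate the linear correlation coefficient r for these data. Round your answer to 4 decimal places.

0.0738

n = 5, Σx = 144, Σy = 65, Σx² = 4882, Σy² = 861, Σxy = 1880
nΣxy − ΣxΣy = 9400 − 9360 = 40
nΣx² − (Σx)² = 24410 − 20736 = 3674; nΣy² − (Σy)² = 4305 − 4225 = 80
r = 40 / √(3674 × 80) = 40 / 542.1439 ≈ 0.0738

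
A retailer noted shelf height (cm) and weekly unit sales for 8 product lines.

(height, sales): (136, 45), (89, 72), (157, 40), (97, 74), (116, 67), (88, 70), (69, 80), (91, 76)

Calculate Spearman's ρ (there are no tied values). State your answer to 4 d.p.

-0.7857

Rank height: 7, 3, 8, 5, 6, 2, 1, 4
Rank sales: 2, 5, 1, 6, 3, 4, 8, 7
d = rank(height) − rank(sales): 5, -2, 7, -1, 3, -2, -7, -3; Σd² = 150
ρ = 1 − 6Σd² / [n(n²−1)] = 1 − 6×150 / (8×63) = 1 − 900/504 ≈ -0.7857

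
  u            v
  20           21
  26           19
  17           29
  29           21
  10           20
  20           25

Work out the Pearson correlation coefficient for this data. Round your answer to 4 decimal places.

-0.2285

n = 6, Σu = 122, Σv = 135, Σu² = 2706, Σv² = 3109, Σuv = 2716
nΣuv − ΣuΣv = 16296 − 16470 = -174
nΣu² − (Σu)² = 16236 − 14884 = 1352; nΣv² − (Σv)² = 18654 − 18225 = 429
r = -174 / √(1352 × 429) = -174 / 761.5826 ≈ -0.2285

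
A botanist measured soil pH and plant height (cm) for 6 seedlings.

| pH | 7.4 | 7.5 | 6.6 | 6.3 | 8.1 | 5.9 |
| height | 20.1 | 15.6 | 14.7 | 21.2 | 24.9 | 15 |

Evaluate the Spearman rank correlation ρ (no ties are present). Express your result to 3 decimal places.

0.486

Rank pH: 4, 5, 3, 2, 6, 1
Rank height: 4, 3, 1, 5, 6, 2
d = rank(pH) − rank(height): 0, 2, 2, -3, 0, -1; Σd² = 18
ρ = 1 − 6Σd² / [n(n²−1)] = 1 − 6×18 / (6×35) = 1 − 108/210 ≈ 0.486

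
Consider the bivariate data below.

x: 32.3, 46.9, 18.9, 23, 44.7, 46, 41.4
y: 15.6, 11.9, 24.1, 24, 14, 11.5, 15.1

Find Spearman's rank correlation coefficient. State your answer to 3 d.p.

Rank x: 3, 7, 1, 2, 5, 6, 4
Rank y: 5, 2, 7, 6, 3, 1, 4
d = rank(x) − rank(y): -2, 5, -6, -4, 2, 5, 0; Σd² = 110
ρ = 1 − 6Σd² / [n(n²−1)] = 1 − 6×110 / (7×48) = 1 − 660/336 ≈ -0.964

-0.964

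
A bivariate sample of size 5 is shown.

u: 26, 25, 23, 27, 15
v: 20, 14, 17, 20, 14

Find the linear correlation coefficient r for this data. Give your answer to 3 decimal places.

0.675

n = 5, Σu = 116, Σv = 85, Σu² = 2784, Σv² = 1481, Σuv = 2011
nΣuv − ΣuΣv = 10055 − 9860 = 195
nΣu² − (Σu)² = 13920 − 13456 = 464; nΣv² − (Σv)² = 7405 − 7225 = 180
r = 195 / √(464 × 180) = 195 / 288.9983 ≈ 0.675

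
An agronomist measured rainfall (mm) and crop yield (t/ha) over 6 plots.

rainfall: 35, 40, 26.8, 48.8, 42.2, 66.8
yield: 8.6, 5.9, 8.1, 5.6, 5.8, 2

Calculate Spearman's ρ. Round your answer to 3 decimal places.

-0.943

Rank rainfall: 2, 3, 1, 5, 4, 6
Rank yield: 6, 4, 5, 2, 3, 1
d = rank(rainfall) − rank(yield): -4, -1, -4, 3, 1, 5; Σd² = 68
ρ = 1 − 6Σd² / [n(n²−1)] = 1 − 6×68 / (6×35) = 1 − 408/210 ≈ -0.943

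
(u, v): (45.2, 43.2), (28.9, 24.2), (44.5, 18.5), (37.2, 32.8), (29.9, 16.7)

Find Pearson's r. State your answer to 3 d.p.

0.489

n = 5, Σu = 185.7, Σv = 135.4, Σu² = 7136.35, Σv² = 4148.86, Σuv = 5194.76
nΣuv − ΣuΣv = 25973.8 − 25143.78 = 830.02
nΣu² − (Σu)² = 35681.75 − 34484.49 = 1197.26; nΣv² − (Σv)² = 20744.3 − 18333.16 = 2411.14
r = 830.02 / √(1197.26 × 2411.14) = 830.02 / 1699.0472 ≈ 0.489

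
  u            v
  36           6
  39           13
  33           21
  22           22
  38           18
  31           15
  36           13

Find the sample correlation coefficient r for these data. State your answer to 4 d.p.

n = 7, Σu = 235, Σv = 108, Σu² = 8091, Σv² = 1848, Σuv = 3517
nΣuv − ΣuΣv = 24619 − 25380 = -761
nΣu² − (Σu)² = 56637 − 55225 = 1412; nΣv² − (Σv)² = 12936 − 11664 = 1272
r = -761 / √(1412 × 1272) = -761 / 1340.1731 ≈ -0.5678

-0.5678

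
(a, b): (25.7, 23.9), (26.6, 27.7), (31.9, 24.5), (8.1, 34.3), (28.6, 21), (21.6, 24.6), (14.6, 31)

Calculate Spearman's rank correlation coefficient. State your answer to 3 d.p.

Rank a: 4, 5, 7, 1, 6, 3, 2
Rank b: 2, 5, 3, 7, 1, 4, 6
d = rank(a) − rank(b): 2, 0, 4, -6, 5, -1, -4; Σd² = 98
ρ = 1 − 6Σd² / [n(n²−1)] = 1 − 6×98 / (7×48) = 1 − 588/336 ≈ -0.750

-0.750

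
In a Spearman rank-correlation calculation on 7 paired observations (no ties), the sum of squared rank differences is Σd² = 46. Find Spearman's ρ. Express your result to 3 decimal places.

ρ = 1 − 6Σd² / [n(n²−1)] = 1 − 6×46 / (7×48)
  = 1 − 276/336 = 1 − 0.8214 ≈ 0.179

0.179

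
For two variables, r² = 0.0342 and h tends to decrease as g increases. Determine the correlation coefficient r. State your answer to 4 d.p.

|r| = √0.0342 = 0.1849
The association is negative, so r = −0.1849.

-0.1849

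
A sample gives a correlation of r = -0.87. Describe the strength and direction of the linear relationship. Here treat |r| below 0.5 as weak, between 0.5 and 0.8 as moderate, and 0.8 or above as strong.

strong negative

r = -0.87 < 0 so the relationship is negative.
|r| = 0.87, which falls in the strong range.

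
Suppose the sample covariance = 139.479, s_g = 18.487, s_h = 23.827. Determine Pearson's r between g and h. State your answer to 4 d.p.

r = Cov(g,h) / (s_g · s_h) = 139.479 / (18.487 × 23.827)
  = 139.479 / 440.4897 ≈ 0.3166

0.3166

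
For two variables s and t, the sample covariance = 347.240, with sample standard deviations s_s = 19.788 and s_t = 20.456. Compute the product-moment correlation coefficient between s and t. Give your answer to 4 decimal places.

r = Cov(s,t) / (s_s · s_t) = 347.240 / (19.788 × 20.456)
  = 347.240 / 404.7833 ≈ 0.8578

0.8578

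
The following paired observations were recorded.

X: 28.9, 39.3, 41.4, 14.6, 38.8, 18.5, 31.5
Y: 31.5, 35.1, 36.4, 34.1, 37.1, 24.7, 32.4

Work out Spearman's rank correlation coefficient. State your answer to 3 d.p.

0.679

Rank X: 3, 6, 7, 1, 5, 2, 4
Rank Y: 2, 5, 6, 4, 7, 1, 3
d = rank(X) − rank(Y): 1, 1, 1, -3, -2, 1, 1; Σd² = 18
ρ = 1 − 6Σd² / [n(n²−1)] = 1 − 6×18 / (7×48) = 1 − 108/336 ≈ 0.679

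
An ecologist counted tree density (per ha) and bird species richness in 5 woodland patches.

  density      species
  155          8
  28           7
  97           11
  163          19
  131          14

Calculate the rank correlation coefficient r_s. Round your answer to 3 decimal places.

Rank density: 4, 1, 2, 5, 3
Rank species: 2, 1, 3, 5, 4
d = rank(density) − rank(species): 2, 0, -1, 0, -1; Σd² = 6
ρ = 1 − 6Σd² / [n(n²−1)] = 1 − 6×6 / (5×24) = 1 − 36/120 ≈ 0.700

0.700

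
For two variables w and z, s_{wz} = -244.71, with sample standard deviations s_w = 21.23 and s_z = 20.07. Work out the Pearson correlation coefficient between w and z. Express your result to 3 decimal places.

-0.574

r = Cov(w,z) / (s_w · s_z) = -244.71 / (21.23 × 20.07)
  = -244.71 / 426.0861 ≈ -0.574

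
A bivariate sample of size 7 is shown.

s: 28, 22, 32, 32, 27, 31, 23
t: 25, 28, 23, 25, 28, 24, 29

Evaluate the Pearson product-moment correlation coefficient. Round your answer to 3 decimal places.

n = 7, Σs = 195, Σt = 182, Σs² = 5535, Σt² = 4764, Σst = 5019
nΣst − ΣsΣt = 35133 − 35490 = -357
nΣs² − (Σs)² = 38745 − 38025 = 720; nΣt² − (Σt)² = 33348 − 33124 = 224
r = -357 / √(720 × 224) = -357 / 401.5968 ≈ -0.889

-0.889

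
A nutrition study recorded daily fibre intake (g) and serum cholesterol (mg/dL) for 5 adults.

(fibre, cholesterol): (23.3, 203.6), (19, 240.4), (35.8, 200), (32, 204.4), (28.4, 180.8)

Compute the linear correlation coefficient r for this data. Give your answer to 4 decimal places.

n = 5, Σx = 138.5, Σy = 1029.2, Σx² = 4016.09, Σy² = 213713.12, Σxy = 28147
nΣxy − ΣxΣy = 140735 − 142544.2 = -1809.2
nΣx² − (Σx)² = 20080.45 − 19182.25 = 898.2; nΣy² − (Σy)² = 1068565.6 − 1059252.64 = 9312.96
r = -1809.2 / √(898.2 × 9312.96) = -1809.2 / 2892.2138 ≈ -0.6255

-0.6255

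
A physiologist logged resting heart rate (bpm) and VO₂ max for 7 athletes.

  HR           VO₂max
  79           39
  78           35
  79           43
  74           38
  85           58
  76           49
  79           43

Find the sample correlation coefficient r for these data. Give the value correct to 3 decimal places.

0.670

n = 7, Σx = 550, Σy = 305, Σx² = 43284, Σy² = 13653, Σxy = 24071
nΣxy − ΣxΣy = 168497 − 167750 = 747
nΣx² − (Σx)² = 302988 − 302500 = 488; nΣy² − (Σy)² = 95571 − 93025 = 2546
r = 747 / √(488 × 2546) = 747 / 1114.6515 ≈ 0.670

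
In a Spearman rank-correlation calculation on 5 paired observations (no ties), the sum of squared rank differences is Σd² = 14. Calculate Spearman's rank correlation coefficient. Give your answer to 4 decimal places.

0.3000

ρ = 1 − 6Σd² / [n(n²−1)] = 1 − 6×14 / (5×24)
  = 1 − 84/120 = 1 − 0.70000 ≈ 0.3000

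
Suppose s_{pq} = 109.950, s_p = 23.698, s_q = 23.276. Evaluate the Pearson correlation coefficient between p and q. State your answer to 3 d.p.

r = Cov(p,q) / (s_p · s_q) = 109.950 / (23.698 × 23.276)
  = 109.950 / 551.5946 ≈ 0.199

0.199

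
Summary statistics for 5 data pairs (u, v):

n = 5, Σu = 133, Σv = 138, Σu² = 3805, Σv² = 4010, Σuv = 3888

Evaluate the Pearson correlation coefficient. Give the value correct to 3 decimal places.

0.937

r = (nΣuv − ΣuΣv) / √[(nΣu² − (Σu)²)(nΣv² − (Σv)²)]
Numerator: 5×3888 − 133×138 = 1086
Denominator: √[(19025 − 17689)(20050 − 19044)] = √[1336 × 1006] = 1159.3170
r = 1086 / 1159.3170 ≈ 0.937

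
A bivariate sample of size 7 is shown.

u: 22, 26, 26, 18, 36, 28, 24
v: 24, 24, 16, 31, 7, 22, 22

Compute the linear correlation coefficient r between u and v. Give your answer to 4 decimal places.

-0.9190

n = 7, Σu = 180, Σv = 146, Σu² = 4816, Σv² = 3386, Σuv = 3522
nΣuv − ΣuΣv = 24654 − 26280 = -1626
nΣu² − (Σu)² = 33712 − 32400 = 1312; nΣv² − (Σv)² = 23702 − 21316 = 2386
r = -1626 / √(1312 × 2386) = -1626 / 1769.3027 ≈ -0.9190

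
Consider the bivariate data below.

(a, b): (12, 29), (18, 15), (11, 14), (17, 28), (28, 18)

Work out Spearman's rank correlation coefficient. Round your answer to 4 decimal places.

0.1000

Rank a: 2, 4, 1, 3, 5
Rank b: 5, 2, 1, 4, 3
d = rank(a) − rank(b): -3, 2, 0, -1, 2; Σd² = 18
ρ = 1 − 6Σd² / [n(n²−1)] = 1 − 6×18 / (5×24) = 1 − 108/120 ≈ 0.1000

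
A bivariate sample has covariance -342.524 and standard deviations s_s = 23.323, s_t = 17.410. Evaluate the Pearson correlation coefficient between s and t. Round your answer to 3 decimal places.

r = Cov(s,t) / (s_s · s_t) = -342.524 / (23.323 × 17.410)
  = -342.524 / 406.0534 ≈ -0.844

-0.844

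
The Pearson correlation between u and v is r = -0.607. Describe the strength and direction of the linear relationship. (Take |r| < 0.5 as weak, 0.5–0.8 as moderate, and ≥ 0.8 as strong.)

moderate negative

r = -0.607 < 0 so the relationship is negative.
|r| = 0.607, which falls in the moderate range.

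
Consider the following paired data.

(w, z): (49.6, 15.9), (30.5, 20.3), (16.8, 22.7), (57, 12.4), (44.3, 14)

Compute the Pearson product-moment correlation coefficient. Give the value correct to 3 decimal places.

n = 5, Σw = 198.2, Σz = 85.3, Σw² = 8884.14, Σz² = 1529.95, Σwz = 3116.15
nΣwz − ΣwΣz = 15580.75 − 16906.46 = -1325.71
nΣw² − (Σw)² = 44420.7 − 39283.24 = 5137.46; nΣz² − (Σz)² = 7649.75 − 7276.09 = 373.66
r = -1325.71 / √(5137.46 × 373.66) = -1325.71 / 1385.5191 ≈ -0.957

-0.957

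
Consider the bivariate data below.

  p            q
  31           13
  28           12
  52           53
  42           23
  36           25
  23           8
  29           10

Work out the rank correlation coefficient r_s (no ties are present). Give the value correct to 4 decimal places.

0.9286

Rank p: 4, 2, 7, 6, 5, 1, 3
Rank q: 4, 3, 7, 5, 6, 1, 2
d = rank(p) − rank(q): 0, -1, 0, 1, -1, 0, 1; Σd² = 4
ρ = 1 − 6Σd² / [n(n²−1)] = 1 − 6×4 / (7×48) = 1 − 24/336 ≈ 0.9286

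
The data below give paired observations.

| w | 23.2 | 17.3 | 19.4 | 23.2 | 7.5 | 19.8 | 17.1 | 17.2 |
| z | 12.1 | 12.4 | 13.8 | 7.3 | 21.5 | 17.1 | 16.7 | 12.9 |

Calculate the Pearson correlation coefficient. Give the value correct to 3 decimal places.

n = 8, Σw = 144.7, Σz = 113.8, Σw² = 2788.67, Σz² = 1743.86, Σwz = 1939.6
nΣwz − ΣwΣz = 15516.8 − 16466.86 = -950.06
nΣw² − (Σw)² = 22309.36 − 20938.09 = 1371.27; nΣz² − (Σz)² = 13950.88 − 12950.44 = 1000.44
r = -950.06 / √(1371.27 × 1000.44) = -950.06 / 1171.2700 ≈ -0.811

-0.811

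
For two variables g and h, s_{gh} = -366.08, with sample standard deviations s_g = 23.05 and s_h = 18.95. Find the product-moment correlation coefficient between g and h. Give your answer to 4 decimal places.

r = Cov(g,h) / (s_g · s_h) = -366.08 / (23.05 × 18.95)
  = -366.08 / 436.7975 ≈ -0.8381

-0.8381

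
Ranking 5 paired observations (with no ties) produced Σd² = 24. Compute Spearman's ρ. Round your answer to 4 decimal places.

-0.2000

ρ = 1 − 6Σd² / [n(n²−1)] = 1 − 6×24 / (5×24)
  = 1 − 144/120 = 1 − 1.20000 ≈ -0.2000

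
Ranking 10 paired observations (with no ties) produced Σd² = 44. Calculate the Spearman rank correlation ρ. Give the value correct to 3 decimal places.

ρ = 1 − 6Σd² / [n(n²−1)] = 1 − 6×44 / (10×99)
  = 1 − 264/990 = 1 − 0.2667 ≈ 0.733

0.733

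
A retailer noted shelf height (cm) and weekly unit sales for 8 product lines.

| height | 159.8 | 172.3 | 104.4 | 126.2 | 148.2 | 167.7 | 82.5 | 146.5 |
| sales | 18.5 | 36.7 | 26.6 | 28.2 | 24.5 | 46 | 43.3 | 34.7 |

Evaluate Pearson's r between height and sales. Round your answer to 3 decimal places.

-0.082

n = 8, Σx = 1107.6, Σy = 258.5, Σx² = 160404.16, Σy² = 8987.17, Σxy = 35616.49
nΣxy − ΣxΣy = 284931.92 − 286314.6 = -1382.68
nΣx² − (Σx)² = 1283233.28 − 1226777.76 = 56455.52; nΣy² − (Σy)² = 71897.36 − 66822.25 = 5075.11
r = -1382.68 / √(56455.52 × 5075.11) = -1382.68 / 16926.8418 ≈ -0.082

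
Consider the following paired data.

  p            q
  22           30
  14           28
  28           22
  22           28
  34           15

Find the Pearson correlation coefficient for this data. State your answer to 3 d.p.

n = 5, Σp = 120, Σq = 123, Σp² = 3104, Σq² = 3177, Σpq = 2794
nΣpq − ΣpΣq = 13970 − 14760 = -790
nΣp² − (Σp)² = 15520 − 14400 = 1120; nΣq² − (Σq)² = 15885 − 15129 = 756
r = -790 / √(1120 × 756) = -790 / 920.1739 ≈ -0.859

-0.859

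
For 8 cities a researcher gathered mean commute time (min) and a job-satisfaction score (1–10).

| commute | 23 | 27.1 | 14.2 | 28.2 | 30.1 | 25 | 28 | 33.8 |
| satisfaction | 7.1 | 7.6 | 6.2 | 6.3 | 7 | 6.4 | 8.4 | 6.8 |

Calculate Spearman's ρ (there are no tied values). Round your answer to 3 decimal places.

Rank commute: 2, 4, 1, 6, 7, 3, 5, 8
Rank satisfaction: 6, 7, 1, 2, 5, 3, 8, 4
d = rank(commute) − rank(satisfaction): -4, -3, 0, 4, 2, 0, -3, 4; Σd² = 70
ρ = 1 − 6Σd² / [n(n²−1)] = 1 − 6×70 / (8×63) = 1 − 420/504 ≈ 0.167

0.167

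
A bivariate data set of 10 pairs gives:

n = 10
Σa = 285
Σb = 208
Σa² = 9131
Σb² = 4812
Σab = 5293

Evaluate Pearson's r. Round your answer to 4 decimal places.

r = (nΣab − ΣaΣb) / √[(nΣa² − (Σa)²)(nΣb² − (Σb)²)]
Numerator: 10×5293 − 285×208 = -6350
Denominator: √[(91310 − 81225)(48120 − 43264)] = √[10085 × 4856] = 6998.0540
r = -6350 / 6998.0540 ≈ -0.9074

-0.9074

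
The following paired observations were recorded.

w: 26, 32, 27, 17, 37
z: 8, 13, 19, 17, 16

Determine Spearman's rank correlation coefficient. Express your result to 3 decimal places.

-0.100

Rank w: 2, 4, 3, 1, 5
Rank z: 1, 2, 5, 4, 3
d = rank(w) − rank(z): 1, 2, -2, -3, 2; Σd² = 22
ρ = 1 − 6Σd² / [n(n²−1)] = 1 − 6×22 / (5×24) = 1 − 132/120 ≈ -0.100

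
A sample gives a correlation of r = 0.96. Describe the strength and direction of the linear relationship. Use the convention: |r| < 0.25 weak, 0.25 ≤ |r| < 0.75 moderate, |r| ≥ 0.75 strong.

r = 0.96 > 0 so the relationship is positive.
|r| = 0.96, which falls in the strong range.

strong positive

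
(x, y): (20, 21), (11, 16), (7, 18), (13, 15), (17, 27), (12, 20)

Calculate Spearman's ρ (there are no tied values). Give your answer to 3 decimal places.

Rank x: 6, 2, 1, 4, 5, 3
Rank y: 5, 2, 3, 1, 6, 4
d = rank(x) − rank(y): 1, 0, -2, 3, -1, -1; Σd² = 16
ρ = 1 − 6Σd² / [n(n²−1)] = 1 − 6×16 / (6×35) = 1 − 96/210 ≈ 0.543

0.543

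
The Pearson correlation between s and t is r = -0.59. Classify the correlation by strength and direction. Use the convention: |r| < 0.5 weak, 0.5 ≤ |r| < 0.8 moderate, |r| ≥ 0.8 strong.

moderate negative

r = -0.59 < 0 so the relationship is negative.
|r| = 0.59, which falls in the moderate range.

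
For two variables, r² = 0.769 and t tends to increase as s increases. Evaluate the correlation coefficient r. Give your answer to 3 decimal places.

|r| = √0.769 = 0.877
The association is positive, so r = 0.877.

0.877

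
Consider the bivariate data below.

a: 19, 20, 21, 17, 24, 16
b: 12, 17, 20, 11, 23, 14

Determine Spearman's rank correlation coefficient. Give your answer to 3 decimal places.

0.829

Rank a: 3, 4, 5, 2, 6, 1
Rank b: 2, 4, 5, 1, 6, 3
d = rank(a) − rank(b): 1, 0, 0, 1, 0, -2; Σd² = 6
ρ = 1 − 6Σd² / [n(n²−1)] = 1 − 6×6 / (6×35) = 1 − 36/210 ≈ 0.829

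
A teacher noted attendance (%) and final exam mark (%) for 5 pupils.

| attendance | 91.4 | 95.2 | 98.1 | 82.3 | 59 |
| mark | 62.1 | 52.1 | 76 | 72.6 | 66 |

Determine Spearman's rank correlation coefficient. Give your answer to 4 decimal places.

0.1000

Rank attendance: 3, 4, 5, 2, 1
Rank mark: 2, 1, 5, 4, 3
d = rank(attendance) − rank(mark): 1, 3, 0, -2, -2; Σd² = 18
ρ = 1 − 6Σd² / [n(n²−1)] = 1 − 6×18 / (5×24) = 1 − 108/120 ≈ 0.1000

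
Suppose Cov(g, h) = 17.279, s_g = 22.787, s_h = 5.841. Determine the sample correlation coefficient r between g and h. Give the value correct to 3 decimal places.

0.130

r = Cov(g,h) / (s_g · s_h) = 17.279 / (22.787 × 5.841)
  = 17.279 / 133.0989 ≈ 0.130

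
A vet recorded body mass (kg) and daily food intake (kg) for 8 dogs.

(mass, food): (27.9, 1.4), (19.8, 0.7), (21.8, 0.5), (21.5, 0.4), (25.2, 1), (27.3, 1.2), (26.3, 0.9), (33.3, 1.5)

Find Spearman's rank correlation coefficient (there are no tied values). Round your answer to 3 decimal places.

0.905

Rank mass: 7, 1, 3, 2, 4, 6, 5, 8
Rank food: 7, 3, 2, 1, 5, 6, 4, 8
d = rank(mass) − rank(food): 0, -2, 1, 1, -1, 0, 1, 0; Σd² = 8
ρ = 1 − 6Σd² / [n(n²−1)] = 1 − 6×8 / (8×63) = 1 − 48/504 ≈ 0.905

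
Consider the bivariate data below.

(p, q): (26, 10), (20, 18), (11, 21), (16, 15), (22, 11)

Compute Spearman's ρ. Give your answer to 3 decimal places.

-0.900

Rank p: 5, 3, 1, 2, 4
Rank q: 1, 4, 5, 3, 2
d = rank(p) − rank(q): 4, -1, -4, -1, 2; Σd² = 38
ρ = 1 − 6Σd² / [n(n²−1)] = 1 − 6×38 / (5×24) = 1 − 228/120 ≈ -0.900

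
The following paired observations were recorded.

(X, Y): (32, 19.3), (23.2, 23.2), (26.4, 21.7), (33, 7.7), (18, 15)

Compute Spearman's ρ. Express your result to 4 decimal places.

Rank X: 4, 2, 3, 5, 1
Rank Y: 3, 5, 4, 1, 2
d = rank(X) − rank(Y): 1, -3, -1, 4, -1; Σd² = 28
ρ = 1 − 6Σd² / [n(n²−1)] = 1 − 6×28 / (5×24) = 1 − 168/120 ≈ -0.4000

-0.4000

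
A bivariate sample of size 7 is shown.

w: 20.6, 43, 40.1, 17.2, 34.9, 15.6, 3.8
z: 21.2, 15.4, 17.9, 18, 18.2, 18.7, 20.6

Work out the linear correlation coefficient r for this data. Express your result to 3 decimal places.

n = 7, Σw = 175.2, Σz = 130, Σw² = 5653.02, Σz² = 2436.3, Σwz = 3131.49
nΣwz − ΣwΣz = 21920.43 − 22776 = -855.57
nΣw² − (Σw)² = 39571.14 − 30695.04 = 8876.1; nΣz² − (Σz)² = 17054.1 − 16900 = 154.1
r = -855.57 / √(8876.1 × 154.1) = -855.57 / 1169.5328 ≈ -0.732

-0.732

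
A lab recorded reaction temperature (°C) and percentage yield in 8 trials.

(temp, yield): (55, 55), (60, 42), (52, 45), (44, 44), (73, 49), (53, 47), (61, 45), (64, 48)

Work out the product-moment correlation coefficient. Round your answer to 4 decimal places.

n = 8, Σx = 462, Σy = 375, Σx² = 27220, Σy² = 17689, Σxy = 21706
nΣxy − ΣxΣy = 173648 − 173250 = 398
nΣx² − (Σx)² = 217760 − 213444 = 4316; nΣy² − (Σy)² = 141512 − 140625 = 887
r = 398 / √(4316 × 887) = 398 / 1956.6022 ≈ 0.2034

0.2034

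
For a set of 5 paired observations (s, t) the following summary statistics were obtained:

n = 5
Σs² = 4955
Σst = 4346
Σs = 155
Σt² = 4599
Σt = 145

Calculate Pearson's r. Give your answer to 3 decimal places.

-0.613

r = (nΣst − ΣsΣt) / √[(nΣs² − (Σs)²)(nΣt² − (Σt)²)]
Numerator: 5×4346 − 155×145 = -745
Denominator: √[(24775 − 24025)(22995 − 21025)] = √[750 × 1970] = 1215.5246
r = -745 / 1215.5246 ≈ -0.613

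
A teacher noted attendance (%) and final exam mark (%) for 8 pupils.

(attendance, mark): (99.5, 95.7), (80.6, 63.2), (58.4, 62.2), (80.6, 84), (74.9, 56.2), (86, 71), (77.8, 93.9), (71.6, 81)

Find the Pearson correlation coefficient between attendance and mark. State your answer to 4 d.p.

0.5412

n = 8, Σx = 629.4, Σy = 607.2, Σx² = 50488.94, Σy² = 47655.22, Σxy = 48439.35
nΣxy − ΣxΣy = 387514.8 − 382171.68 = 5343.12
nΣx² − (Σx)² = 403911.52 − 396144.36 = 7767.16; nΣy² − (Σy)² = 381241.76 − 368691.84 = 12549.92
r = 5343.12 / √(7767.16 × 12549.92) = 5343.12 / 9873.0561 ≈ 0.5412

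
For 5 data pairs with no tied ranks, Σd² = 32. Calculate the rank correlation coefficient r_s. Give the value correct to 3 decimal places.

-0.600

ρ = 1 − 6Σd² / [n(n²−1)] = 1 − 6×32 / (5×24)
  = 1 − 192/120 = 1 − 1.6000 ≈ -0.600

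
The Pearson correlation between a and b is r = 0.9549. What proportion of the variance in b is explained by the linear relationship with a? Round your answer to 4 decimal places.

r² = (0.9549)² = 0.9118

0.9118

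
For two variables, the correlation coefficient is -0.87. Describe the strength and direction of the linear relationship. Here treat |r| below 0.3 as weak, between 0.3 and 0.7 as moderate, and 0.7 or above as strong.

strong negative

r = -0.87 < 0 so the relationship is negative.
|r| = 0.87, which falls in the strong range.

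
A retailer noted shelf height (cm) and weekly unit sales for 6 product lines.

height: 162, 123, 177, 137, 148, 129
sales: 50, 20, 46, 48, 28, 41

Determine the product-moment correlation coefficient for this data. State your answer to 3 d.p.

0.554

n = 6, Σx = 876, Σy = 233, Σx² = 130016, Σy² = 9785, Σxy = 34711
nΣxy − ΣxΣy = 208266 − 204108 = 4158
nΣx² − (Σx)² = 780096 − 767376 = 12720; nΣy² − (Σy)² = 58710 − 54289 = 4421
r = 4158 / √(12720 × 4421) = 4158 / 7499.0079 ≈ 0.554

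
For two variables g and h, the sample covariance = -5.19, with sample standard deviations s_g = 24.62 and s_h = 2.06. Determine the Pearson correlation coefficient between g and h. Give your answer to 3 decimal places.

r = Cov(g,h) / (s_g · s_h) = -5.19 / (24.62 × 2.06)
  = -5.19 / 50.7172 ≈ -0.102

-0.102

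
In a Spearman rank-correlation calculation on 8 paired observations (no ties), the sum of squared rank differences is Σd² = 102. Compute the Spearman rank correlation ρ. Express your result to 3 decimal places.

-0.214

ρ = 1 − 6Σd² / [n(n²−1)] = 1 − 6×102 / (8×63)
  = 1 − 612/504 = 1 − 1.2143 ≈ -0.214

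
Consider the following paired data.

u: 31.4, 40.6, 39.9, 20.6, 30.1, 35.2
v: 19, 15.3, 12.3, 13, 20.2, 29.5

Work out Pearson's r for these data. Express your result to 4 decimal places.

0.0827

n = 6, Σu = 197.8, Σv = 109.3, Σu² = 6795.74, Σv² = 2193.67, Σuv = 3622.77
nΣuv − ΣuΣv = 21736.62 − 21619.54 = 117.08
nΣu² − (Σu)² = 40774.44 − 39124.84 = 1649.6; nΣv² − (Σv)² = 13162.02 − 11946.49 = 1215.53
r = 117.08 / √(1649.6 × 1215.53) = 117.08 / 1416.0291 ≈ 0.0827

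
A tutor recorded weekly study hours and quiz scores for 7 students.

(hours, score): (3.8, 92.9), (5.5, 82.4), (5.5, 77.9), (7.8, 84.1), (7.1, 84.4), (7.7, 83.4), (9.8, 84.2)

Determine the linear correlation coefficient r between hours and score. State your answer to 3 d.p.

-0.310

n = 7, Σx = 47.2, Σy = 589.3, Σx² = 341.52, Σy² = 49729.95, Σxy = 3957.23
nΣxy − ΣxΣy = 27700.61 − 27814.96 = -114.35
nΣx² − (Σx)² = 2390.64 − 2227.84 = 162.8; nΣy² − (Σy)² = 348109.65 − 347274.49 = 835.16
r = -114.35 / √(162.8 × 835.16) = -114.35 / 368.7330 ≈ -0.310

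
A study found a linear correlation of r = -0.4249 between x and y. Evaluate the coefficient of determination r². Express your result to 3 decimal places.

r² = (-0.4249)² = 0.181

0.181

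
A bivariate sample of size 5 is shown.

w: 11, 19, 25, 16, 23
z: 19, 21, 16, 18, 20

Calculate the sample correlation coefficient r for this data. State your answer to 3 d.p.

n = 5, Σw = 94, Σz = 94, Σw² = 1892, Σz² = 1782, Σwz = 1756
nΣwz − ΣwΣz = 8780 − 8836 = -56
nΣw² − (Σw)² = 9460 − 8836 = 624; nΣz² − (Σz)² = 8910 − 8836 = 74
r = -56 / √(624 × 74) = -56 / 214.8860 ≈ -0.261

-0.261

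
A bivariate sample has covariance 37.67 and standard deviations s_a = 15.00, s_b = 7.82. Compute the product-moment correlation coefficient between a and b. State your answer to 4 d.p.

0.3211

r = Cov(a,b) / (s_a · s_b) = 37.67 / (15.00 × 7.82)
  = 37.67 / 117.3000 ≈ 0.3211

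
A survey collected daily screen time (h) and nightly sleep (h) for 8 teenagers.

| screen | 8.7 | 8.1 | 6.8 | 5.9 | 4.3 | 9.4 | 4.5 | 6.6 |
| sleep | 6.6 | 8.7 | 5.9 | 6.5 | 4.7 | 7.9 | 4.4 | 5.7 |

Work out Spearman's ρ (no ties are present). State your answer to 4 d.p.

0.8333

Rank screen: 7, 6, 5, 3, 1, 8, 2, 4
Rank sleep: 6, 8, 4, 5, 2, 7, 1, 3
d = rank(screen) − rank(sleep): 1, -2, 1, -2, -1, 1, 1, 1; Σd² = 14
ρ = 1 − 6Σd² / [n(n²−1)] = 1 − 6×14 / (8×63) = 1 − 84/504 ≈ 0.8333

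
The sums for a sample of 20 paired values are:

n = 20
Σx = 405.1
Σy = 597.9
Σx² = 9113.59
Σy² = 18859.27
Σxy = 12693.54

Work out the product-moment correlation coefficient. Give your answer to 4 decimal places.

0.6164

r = (nΣxy − ΣxΣy) / √[(nΣx² − (Σx)²)(nΣy² − (Σy)²)]
Numerator: 20×12693.54 − 405.1×597.9 = 11661.51
Denominator: √[(182271.8 − 164106.01)(377185.4 − 357484.41)] = √[18165.79 × 19700.99] = 18917.8235
r = 11661.51 / 18917.8235 ≈ 0.6164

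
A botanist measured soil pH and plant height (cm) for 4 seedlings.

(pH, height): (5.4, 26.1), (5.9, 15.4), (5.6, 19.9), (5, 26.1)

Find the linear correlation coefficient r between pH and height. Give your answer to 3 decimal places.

n = 4, Σx = 21.9, Σy = 87.5, Σx² = 120.33, Σy² = 1995.59, Σxy = 473.74
nΣxy − ΣxΣy = 1894.96 − 1916.25 = -21.29
nΣx² − (Σx)² = 481.32 − 479.61 = 1.71; nΣy² − (Σy)² = 7982.36 − 7656.25 = 326.11
r = -21.29 / √(1.71 × 326.11) = -21.29 / 23.6146 ≈ -0.902

-0.902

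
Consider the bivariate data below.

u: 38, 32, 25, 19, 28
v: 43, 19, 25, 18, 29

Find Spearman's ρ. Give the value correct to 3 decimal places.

0.700

Rank u: 5, 4, 2, 1, 3
Rank v: 5, 2, 3, 1, 4
d = rank(u) − rank(v): 0, 2, -1, 0, -1; Σd² = 6
ρ = 1 − 6Σd² / [n(n²−1)] = 1 − 6×6 / (5×24) = 1 − 36/120 ≈ 0.700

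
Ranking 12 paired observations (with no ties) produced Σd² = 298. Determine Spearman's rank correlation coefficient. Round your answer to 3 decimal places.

-0.042

ρ = 1 − 6Σd² / [n(n²−1)] = 1 − 6×298 / (12×143)
  = 1 − 1788/1716 = 1 − 1.0420 ≈ -0.042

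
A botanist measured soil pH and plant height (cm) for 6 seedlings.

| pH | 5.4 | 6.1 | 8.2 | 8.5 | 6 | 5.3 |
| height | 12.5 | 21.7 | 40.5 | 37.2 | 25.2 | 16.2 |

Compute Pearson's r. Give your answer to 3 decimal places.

0.961

n = 6, Σx = 39.5, Σy = 153.3, Σx² = 269.95, Σy² = 4548.71, Σxy = 1085.23
nΣxy − ΣxΣy = 6511.38 − 6055.35 = 456.03
nΣx² − (Σx)² = 1619.7 − 1560.25 = 59.45; nΣy² − (Σy)² = 27292.26 − 23500.89 = 3791.37
r = 456.03 / √(59.45 × 3791.37) = 456.03 / 474.7599 ≈ 0.961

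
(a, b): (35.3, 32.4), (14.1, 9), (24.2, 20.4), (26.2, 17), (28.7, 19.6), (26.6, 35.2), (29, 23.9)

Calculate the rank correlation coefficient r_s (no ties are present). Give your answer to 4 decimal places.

Rank a: 7, 1, 2, 3, 5, 4, 6
Rank b: 6, 1, 4, 2, 3, 7, 5
d = rank(a) − rank(b): 1, 0, -2, 1, 2, -3, 1; Σd² = 20
ρ = 1 − 6Σd² / [n(n²−1)] = 1 − 6×20 / (7×48) = 1 − 120/336 ≈ 0.6429

0.6429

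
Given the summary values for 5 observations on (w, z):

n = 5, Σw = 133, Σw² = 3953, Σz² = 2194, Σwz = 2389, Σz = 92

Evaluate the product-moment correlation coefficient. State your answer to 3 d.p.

r = (nΣwz − ΣwΣz) / √[(nΣw² − (Σw)²)(nΣz² − (Σz)²)]
Numerator: 5×2389 − 133×92 = -291
Denominator: √[(19765 − 17689)(10970 − 8464)] = √[2076 × 2506] = 2280.8893
r = -291 / 2280.8893 ≈ -0.128

-0.128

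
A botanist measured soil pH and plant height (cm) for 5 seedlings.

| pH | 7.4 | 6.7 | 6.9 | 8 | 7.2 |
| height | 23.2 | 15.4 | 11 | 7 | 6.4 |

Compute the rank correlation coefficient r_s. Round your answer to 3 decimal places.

Rank pH: 4, 1, 2, 5, 3
Rank height: 5, 4, 3, 2, 1
d = rank(pH) − rank(height): -1, -3, -1, 3, 2; Σd² = 24
ρ = 1 − 6Σd² / [n(n²−1)] = 1 − 6×24 / (5×24) = 1 − 144/120 ≈ -0.200

-0.200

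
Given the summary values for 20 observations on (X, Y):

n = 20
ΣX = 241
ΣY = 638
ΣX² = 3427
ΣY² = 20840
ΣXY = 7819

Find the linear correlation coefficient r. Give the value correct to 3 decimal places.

0.260

r = (nΣXY − ΣXΣY) / √[(nΣX² − (ΣX)²)(nΣY² − (ΣY)²)]
Numerator: 20×7819 − 241×638 = 2622
Denominator: √[(68540 − 58081)(416800 − 407044)] = √[10459 × 9756] = 10101.3862
r = 2622 / 10101.3862 ≈ 0.260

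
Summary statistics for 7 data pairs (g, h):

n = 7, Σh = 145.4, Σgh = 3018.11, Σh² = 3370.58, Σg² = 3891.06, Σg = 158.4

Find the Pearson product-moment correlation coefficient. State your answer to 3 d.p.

r = (nΣgh − ΣgΣh) / √[(nΣg² − (Σg)²)(nΣh² − (Σh)²)]
Numerator: 7×3018.11 − 158.4×145.4 = -1904.59
Denominator: √[(27237.42 − 25090.56)(23594.06 − 21141.16)] = √[2146.86 × 2452.9] = 2294.7838
r = -1904.59 / 2294.7838 ≈ -0.830

-0.830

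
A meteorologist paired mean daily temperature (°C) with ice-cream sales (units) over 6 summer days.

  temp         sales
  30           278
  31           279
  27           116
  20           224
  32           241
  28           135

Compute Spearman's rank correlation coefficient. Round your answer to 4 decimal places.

0.6571

Rank temp: 4, 5, 2, 1, 6, 3
Rank sales: 5, 6, 1, 3, 4, 2
d = rank(temp) − rank(sales): -1, -1, 1, -2, 2, 1; Σd² = 12
ρ = 1 − 6Σd² / [n(n²−1)] = 1 − 6×12 / (6×35) = 1 − 72/210 ≈ 0.6571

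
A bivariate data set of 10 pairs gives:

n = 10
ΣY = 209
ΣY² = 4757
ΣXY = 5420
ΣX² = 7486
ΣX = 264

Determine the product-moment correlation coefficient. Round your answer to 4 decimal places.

r = (nΣXY − ΣXΣY) / √[(nΣX² − (ΣX)²)(nΣY² − (ΣY)²)]
Numerator: 10×5420 − 264×209 = -976
Denominator: √[(74860 − 69696)(47570 − 43681)] = √[5164 × 3889] = 4481.3833
r = -976 / 4481.3833 ≈ -0.2178

-0.2178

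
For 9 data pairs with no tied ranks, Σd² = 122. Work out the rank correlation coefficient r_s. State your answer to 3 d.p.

ρ = 1 − 6Σd² / [n(n²−1)] = 1 − 6×122 / (9×80)
  = 1 − 732/720 = 1 − 1.0167 ≈ -0.017

-0.017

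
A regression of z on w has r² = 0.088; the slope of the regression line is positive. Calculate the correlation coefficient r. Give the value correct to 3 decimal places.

0.297

|r| = √0.088 = 0.297
The association is positive, so r = 0.297.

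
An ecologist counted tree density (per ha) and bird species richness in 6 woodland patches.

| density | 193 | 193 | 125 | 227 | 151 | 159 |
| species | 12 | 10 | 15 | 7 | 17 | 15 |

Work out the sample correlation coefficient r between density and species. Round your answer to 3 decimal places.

n = 6, Σx = 1048, Σy = 76, Σx² = 189734, Σy² = 1032, Σxy = 12662
nΣxy − ΣxΣy = 75972 − 79648 = -3676
nΣx² − (Σx)² = 1138404 − 1098304 = 40100; nΣy² − (Σy)² = 6192 − 5776 = 416
r = -3676 / √(40100 × 416) = -3676 / 4084.3114 ≈ -0.900

-0.900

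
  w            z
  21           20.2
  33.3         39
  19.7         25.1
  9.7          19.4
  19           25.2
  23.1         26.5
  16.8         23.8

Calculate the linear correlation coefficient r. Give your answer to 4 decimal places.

n = 7, Σw = 142.6, Σz = 179.2, Σw² = 3208.92, Σz² = 4839.14, Σwz = 3896.34
nΣwz − ΣwΣz = 27274.38 − 25553.92 = 1720.46
nΣw² − (Σw)² = 22462.44 − 20334.76 = 2127.68; nΣz² − (Σz)² = 33873.98 − 32112.64 = 1761.34
r = 1720.46 / √(2127.68 × 1761.34) = 1720.46 / 1935.8636 ≈ 0.8887

0.8887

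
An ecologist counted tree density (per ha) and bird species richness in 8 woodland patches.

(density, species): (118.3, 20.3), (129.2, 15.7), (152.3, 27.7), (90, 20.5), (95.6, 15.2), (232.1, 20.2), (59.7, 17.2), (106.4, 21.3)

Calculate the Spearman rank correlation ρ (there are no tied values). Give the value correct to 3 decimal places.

0.214

Rank density: 5, 6, 7, 2, 3, 8, 1, 4
Rank species: 5, 2, 8, 6, 1, 4, 3, 7
d = rank(density) − rank(species): 0, 4, -1, -4, 2, 4, -2, -3; Σd² = 66
ρ = 1 − 6Σd² / [n(n²−1)] = 1 − 6×66 / (8×63) = 1 − 396/504 ≈ 0.214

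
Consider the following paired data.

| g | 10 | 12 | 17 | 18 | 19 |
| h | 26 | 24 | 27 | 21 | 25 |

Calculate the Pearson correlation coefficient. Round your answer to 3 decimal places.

-0.263

n = 5, Σg = 76, Σh = 123, Σg² = 1218, Σh² = 3047, Σgh = 1860
nΣgh − ΣgΣh = 9300 − 9348 = -48
nΣg² − (Σg)² = 6090 − 5776 = 314; nΣh² − (Σh)² = 15235 − 15129 = 106
r = -48 / √(314 × 106) = -48 / 182.4390 ≈ -0.263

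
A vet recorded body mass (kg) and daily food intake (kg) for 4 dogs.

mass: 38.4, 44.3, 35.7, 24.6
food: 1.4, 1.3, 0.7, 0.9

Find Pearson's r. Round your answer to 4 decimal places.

0.5811

n = 4, Σx = 143, Σy = 4.3, Σx² = 5316.7, Σy² = 4.95, Σxy = 158.48
nΣxy − ΣxΣy = 633.92 − 614.9 = 19.02
nΣx² − (Σx)² = 21266.8 − 20449 = 817.8; nΣy² − (Σy)² = 19.8 − 18.49 = 1.31
r = 19.02 / √(817.8 × 1.31) = 19.02 / 32.7310 ≈ 0.5811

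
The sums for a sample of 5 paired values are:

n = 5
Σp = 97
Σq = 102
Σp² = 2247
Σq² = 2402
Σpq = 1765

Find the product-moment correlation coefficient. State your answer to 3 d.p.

-0.624

r = (nΣpq − ΣpΣq) / √[(nΣp² − (Σp)²)(nΣq² − (Σq)²)]
Numerator: 5×1765 − 97×102 = -1069
Denominator: √[(11235 − 9409)(12010 − 10404)] = √[1826 × 1606] = 1712.4707
r = -1069 / 1712.4707 ≈ -0.624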